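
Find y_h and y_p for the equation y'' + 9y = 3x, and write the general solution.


Homogeneous: r² + 9 = 0 ⇒ r = ±3i, y_h = C₁cos(3x) + C₂sin(3x).
Polynomial forcing; try y_p = Ax + B. Then y_p'' + 9 y_p = 9(Ax + B) = 3x, so B = 0 and A = 1/3.
General solution: y = C₁cos(3x) + C₂sin(3x) + (1/3)x.


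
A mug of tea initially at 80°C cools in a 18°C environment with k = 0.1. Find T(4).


Newton's law: dT/dt = -k(T - T_a) has solution T(t) = T_a + (T₀ - T_a)e^(-kt).
Plug in T_a = 18, T₀ = 80, k = 0.1, t = 4: T(4) = 18 + (62)e^(-0.40) ≈ 59.6°C.


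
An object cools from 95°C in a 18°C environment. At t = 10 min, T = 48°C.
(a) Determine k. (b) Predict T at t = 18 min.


Newton's law: T(t) = T_a + (T₀ - T_a)e^(-kt).
(a) Use T(10) = 48: (48 - 18)/(95 - 18) = e^(-k·10), so k = -ln(0.390)/10 ≈ 0.0943.
(b) Apply k to t = 18: T(18) = 18 + (77)e^(-1.697) ≈ 32.1°C.


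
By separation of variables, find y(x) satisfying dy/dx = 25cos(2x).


g(y) = 1, so integrate directly: y = ∫ 25cos(2x) dx = (25/2)sin(2x) + C.


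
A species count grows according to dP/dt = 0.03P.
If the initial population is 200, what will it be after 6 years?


The ODE dP/dt = 0.03P has solution P(t) = P(0)e^(0.03t).
Substitute P(0) = 200 and t = 6: P(6) = 200 e^(0.18) ≈ 239.


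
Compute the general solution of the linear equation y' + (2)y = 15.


P(x) = 2, Q(x) = 15; integrating factor μ = e^(2x).
(μ y)' = 15e^(2x) ⇒ μ y = (15/2)e^(2x) + C.
Divide by μ: y = 15/2 + Ce^(-2x).


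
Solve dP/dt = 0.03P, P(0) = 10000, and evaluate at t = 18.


The ODE dP/dt = 0.03P has solution P(t) = P(0)e^(0.03t).
Substitute P(0) = 10000 and t = 18: P(18) = 10000 e^(0.54) ≈ 17160.


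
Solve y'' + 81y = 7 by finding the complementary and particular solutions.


Homogeneous part: r² + 81 = 0 ⇒ r = ±9i, so y_h = C₁cos(9x) + C₂sin(9x).
Try constant y_p = A; plug in: 81A = 7 ⇒ A = 7/81.
General solution: y = C₁cos(9x) + C₂sin(9x) + 7/81.


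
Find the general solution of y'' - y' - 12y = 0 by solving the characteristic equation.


Characteristic equation: r² - r - 12 = 0.
Factor: (r + 3)(r - 4) = 0 ⇒ r = -3, 4 (distinct real).
General solution: y = C₁e^(-3x) + C₂e^(4x).


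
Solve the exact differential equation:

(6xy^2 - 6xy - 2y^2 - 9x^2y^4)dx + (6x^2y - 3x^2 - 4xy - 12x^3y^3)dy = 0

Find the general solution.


Check exactness: ∂M/∂y = 12xy - 6x - 4y - 36x^2y^3 and ∂N/∂x = 12xy - 6x - 4y - 36x^2y^3; equal, so the equation is exact.
Integrate M with respect to x (treating y as constant): ∫M dx = 3x^2y^2 - 3x^2y - 2xy^2 - 3x^3y^4 + h(y).
Differentiate w.r.t. y and set equal to N: all terms match, so h'(y) = 0 and h is a constant absorbed into C.
General solution: 3x^2y^2 - 3x^2y - 2xy^2 - 3x^3y^4 = C.


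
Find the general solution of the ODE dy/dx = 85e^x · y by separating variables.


Separate variables: dy/y = 85e^x dx.
Integrate: ln|y| = 85e^x + C₀.
Exponentiate: y = Ce^(85e^x).


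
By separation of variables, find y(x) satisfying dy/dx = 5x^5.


Integrate both sides with respect to x: y = ∫ 5x^5 dx = (5/6)x^6 + C.


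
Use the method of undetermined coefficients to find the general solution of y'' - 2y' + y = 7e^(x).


Characteristic polynomial (r - 1)² = 0; repeated root r = 1.
y_h = (C₁ + C₂x)e^(x). Forcing matches the repeated root (resonance), so try y_p = Ax² e^(x).
Substitute and solve for A: 2A = 7, so A = 7/2.
General solution: y = (C₁ + C₂x + (7/2)x²)e^(x).


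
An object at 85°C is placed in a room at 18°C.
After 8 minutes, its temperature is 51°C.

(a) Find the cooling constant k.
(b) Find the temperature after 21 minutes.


Newton's law: T(t) = T_a + (T₀ - T_a)e^(-kt).
(a) Use T(8) = 51: (51 - 18)/(85 - 18) = e^(-k·8), so k = -ln(0.493)/8 ≈ 0.0885.
(b) Apply k to t = 21: T(21) = 18 + (67)e^(-1.859) ≈ 28.4°C.


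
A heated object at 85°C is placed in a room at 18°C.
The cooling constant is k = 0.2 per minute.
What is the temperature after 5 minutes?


Newton's law: dT/dt = -k(T - T_a) has solution T(t) = T_a + (T₀ - T_a)e^(-kt).
Plug in T_a = 18, T₀ = 85, k = 0.2, t = 5: T(5) = 18 + (67)e^(-1.00) ≈ 42.6°C.


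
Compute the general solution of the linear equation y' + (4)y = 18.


P(x) = 4, Q(x) = 18; integrating factor μ = e^(4x).
(μ y)' = 18e^(4x) ⇒ μ y = (9/2)e^(4x) + C.
Divide by μ: y = 9/2 + Ce^(-4x).


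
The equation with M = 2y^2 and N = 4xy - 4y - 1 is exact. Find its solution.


Check exactness: ∂M/∂y = 4y and ∂N/∂x = 4y; equal, so the equation is exact.
Integrate M with respect to x (treating y as constant): ∫M dx = 2xy^2 + h(y).
Differentiate w.r.t. y and set equal to N: the x-dependent terms already match, leaving h'(y) = -4y - 1. Integrate: h(y) = -2y^2 - y.
So F(x,y) = 2xy^2 - 2y^2 - y.
General solution: 2xy^2 - 2y^2 - y = C.


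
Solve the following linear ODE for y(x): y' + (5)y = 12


P(x) = 5, Q(x) = 12; integrating factor μ = e^(5x).
(μ y)' = 12e^(5x) ⇒ μ y = (12/5)e^(5x) + C.
Divide by μ: y = 12/5 + Ce^(-5x).


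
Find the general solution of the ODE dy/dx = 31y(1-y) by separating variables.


Separate: dy/[y(1-y)] = 31 dx.
Partial fractions: 1/[y(1-y)] = 1/y + 1/(1-y).
Integrate: ln|y/(1-y)| = 31x + C₀.
Solve for y: y = 1/(1 + Ce^(-31x)).


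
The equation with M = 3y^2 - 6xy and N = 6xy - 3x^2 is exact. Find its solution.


Check exactness: ∂M/∂y = 6y - 6x and ∂N/∂x = 6y - 6x; equal, so the equation is exact.
Integrate M with respect to x (treating y as constant): ∫M dx = 3xy^2 - 3x^2y + h(y).
Differentiate w.r.t. y and set equal to N: all terms match, so h'(y) = 0 and h is a constant absorbed into C.
General solution: 3xy^2 - 3x^2y = C.


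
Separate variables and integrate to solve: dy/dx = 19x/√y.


Separate: √y dy = 19x dx.
Integrate: (2/3)y^(3/2) = (19/2)x² + C.


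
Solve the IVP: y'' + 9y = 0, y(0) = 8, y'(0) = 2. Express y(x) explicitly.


Characteristic roots of r² + 9 = 0 are ±3i, so y = C₁cos(3x) + C₂sin(3x).
Apply y(0) = 8: C₁ = 8. Differentiate and apply y'(0) = 2: 3·C₂ = 2, so C₂ = 2/3.
Particular solution: y = 8cos(3x) + (2/3)sin(3x).


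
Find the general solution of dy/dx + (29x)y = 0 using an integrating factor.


P(x) = 29x ⇒ μ = e^((29/2)x²).
Q(x) = 0 so μ y is constant: y = Ce^(-(29/2)x²).


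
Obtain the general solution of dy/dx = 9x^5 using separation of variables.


Integrate both sides with respect to x: y = ∫ 9x^5 dx = (3/2)x^6 + C.


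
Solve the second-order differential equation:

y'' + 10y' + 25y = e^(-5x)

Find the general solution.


Characteristic polynomial (r + 5)² = 0; repeated root r = -5.
y_h = (C₁ + C₂x)e^(-5x). Forcing matches the repeated root (resonance), so try y_p = Ax² e^(-5x).
Substitute and solve for A: 2A = 1, so A = 1/2.
General solution: y = (C₁ + C₂x + (1/2)x²)e^(-5x).


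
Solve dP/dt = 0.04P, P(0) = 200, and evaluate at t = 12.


The ODE dP/dt = 0.04P has solution P(t) = P(0)e^(0.04t).
Substitute P(0) = 200 and t = 12: P(12) = 200 e^(0.48) ≈ 323.


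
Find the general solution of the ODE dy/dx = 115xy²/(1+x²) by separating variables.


Separate: dy/y² = 115x/(1+x²) dx.
Integrate LHS: ∫ dy/y² = -1/y.
Integrate RHS via u = 1+x²: (115/2)ln(1+x²) + C.
Result: -1/y = (115/2)ln(1+x²) + C.


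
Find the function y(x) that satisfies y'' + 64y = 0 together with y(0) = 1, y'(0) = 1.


Characteristic roots of r² + 64 = 0 are ±8i, so y = C₁cos(8x) + C₂sin(8x).
Apply y(0) = 1: C₁ = 1. Differentiate and apply y'(0) = 1: 8·C₂ = 1, so C₂ = 1/8.
Particular solution: y = cos(8x) + (1/8)sin(8x).


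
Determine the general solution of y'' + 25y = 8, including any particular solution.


Homogeneous part: r² + 25 = 0 ⇒ r = ±5i, so y_h = C₁cos(5x) + C₂sin(5x).
Try constant y_p = A; plug in: 25A = 8 ⇒ A = 8/25.
General solution: y = C₁cos(5x) + C₂sin(5x) + 8/25.


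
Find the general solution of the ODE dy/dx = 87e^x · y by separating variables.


Separate variables: dy/y = 87e^x dx.
Integrate: ln|y| = 87e^x + C₀.
Exponentiate: y = Ce^(87e^x).


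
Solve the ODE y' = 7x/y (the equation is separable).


Separate variables: y dy = 7x dx.
Integrate both sides: y²/2 = (7/2)x^2 + C₀.
Multiply by 2: y² = 7x^2 + C.


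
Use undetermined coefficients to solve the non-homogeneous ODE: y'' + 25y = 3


Homogeneous part: r² + 25 = 0 ⇒ r = ±5i, so y_h = C₁cos(5x) + C₂sin(5x).
Try constant y_p = A; plug in: 25A = 3 ⇒ A = 3/25.
General solution: y = C₁cos(5x) + C₂sin(5x) + 3/25.


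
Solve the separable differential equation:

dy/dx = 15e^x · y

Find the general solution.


Separate variables: dy/y = 15e^x dx.
Integrate: ln|y| = 15e^x + C₀.
Exponentiate: y = Ce^(15e^x).


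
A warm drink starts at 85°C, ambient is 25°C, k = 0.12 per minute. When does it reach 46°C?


From T(t) = T_a + (T₀ - T_a)e^(-kt), set T(t) = 46:
(46 - 25) / (85 - 25) = e^(-0.12t), so t = -ln(0.350)/0.12 ≈ 8.7 minutes.


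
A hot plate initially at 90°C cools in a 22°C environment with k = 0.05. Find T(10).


Newton's law: dT/dt = -k(T - T_a) has solution T(t) = T_a + (T₀ - T_a)e^(-kt).
Plug in T_a = 22, T₀ = 90, k = 0.05, t = 10: T(10) = 22 + (68)e^(-0.50) ≈ 63.2°C.


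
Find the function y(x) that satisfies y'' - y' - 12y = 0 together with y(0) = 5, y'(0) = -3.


Characteristic roots of r² - r - 12 = 0 are -3, 4.
General solution y = c₁ e^(-3x) + c₂ e^(4x).
Apply y(0) = 5: c₁ + c₂ = 5. Apply y'(0) = -3: -3 c₁ + 4 c₂ = -3.
Solve: c₁ = 23/7, c₂ = 12/7.
Particular solution: y = (23/7)e^(-3x) + (12/7)e^(4x).


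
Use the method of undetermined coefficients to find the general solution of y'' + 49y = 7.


Homogeneous part: r² + 49 = 0 ⇒ r = ±7i, so y_h = C₁cos(7x) + C₂sin(7x).
Try constant y_p = A; plug in: 49A = 7 ⇒ A = 1/7.
General solution: y = C₁cos(7x) + C₂sin(7x) + 1/7.


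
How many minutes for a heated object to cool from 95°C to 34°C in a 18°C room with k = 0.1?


From T(t) = T_a + (T₀ - T_a)e^(-kt), set T(t) = 34:
(34 - 18) / (95 - 18) = e^(-0.1t), so t = -ln(0.208)/0.1 ≈ 15.7 minutes.


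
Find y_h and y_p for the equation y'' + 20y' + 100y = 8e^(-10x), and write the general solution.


Characteristic polynomial (r + 10)² = 0; repeated root r = -10.
y_h = (C₁ + C₂x)e^(-10x). Forcing matches the repeated root (resonance), so try y_p = Ax² e^(-10x).
Substitute and solve for A: 2A = 8, so A = 4.
General solution: y = (C₁ + C₂x + 4x²)e^(-10x).


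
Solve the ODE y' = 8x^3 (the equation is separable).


Integrate both sides with respect to x: y = ∫ 8x^3 dx = 2x^4 + C.


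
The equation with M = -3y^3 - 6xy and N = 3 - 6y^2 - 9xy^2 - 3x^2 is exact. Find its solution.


Check exactness: ∂M/∂y = -9y^2 - 6x and ∂N/∂x = -9y^2 - 6x; equal, so the equation is exact.
Integrate M with respect to x (treating y as constant): ∫M dx = -3xy^3 - 3x^2y + h(y).
Differentiate w.r.t. y and set equal to N: the x-dependent terms already match, leaving h'(y) = 3 - 6y^2. Integrate: h(y) = 3y - 2y^3.
So F(x,y) = 3y - 2y^3 - 3xy^3 - 3x^2y.
General solution: 3y - 2y^3 - 3xy^3 - 3x^2y = C.


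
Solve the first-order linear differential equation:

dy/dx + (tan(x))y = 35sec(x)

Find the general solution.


P(x) = tan(x) ⇒ μ = e^(∫tan(x)dx) = sec(x).
(sec(x) y)' = 35sec²(x) ⇒ sec(x) y = 35tan(x) + C.
Multiply by cos(x): y = 35sin(x) + C·cos(x).


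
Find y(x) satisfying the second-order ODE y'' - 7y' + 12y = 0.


Characteristic equation: r² - 7r + 12 = 0.
Factor: (r - 3)(r - 4) = 0 ⇒ r = 3, 4 (distinct real).
General solution: y = C₁e^(3x) + C₂e^(4x).


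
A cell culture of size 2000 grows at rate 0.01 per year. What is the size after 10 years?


The ODE dP/dt = 0.01P has solution P(t) = P(0)e^(0.01t).
Substitute P(0) = 2000 and t = 10: P(10) = 2000 e^(0.10) ≈ 2210.


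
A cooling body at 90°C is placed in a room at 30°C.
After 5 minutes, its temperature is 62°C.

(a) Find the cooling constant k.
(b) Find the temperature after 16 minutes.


Newton's law: T(t) = T_a + (T₀ - T_a)e^(-kt).
(a) Use T(5) = 62: (62 - 30)/(90 - 30) = e^(-k·5), so k = -ln(0.533)/5 ≈ 0.1257.
(b) Apply k to t = 16: T(16) = 30 + (60)e^(-2.012) ≈ 38.0°C.


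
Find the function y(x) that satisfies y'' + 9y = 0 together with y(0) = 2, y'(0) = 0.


Characteristic roots of r² + 9 = 0 are ±3i, so y = C₁cos(3x) + C₂sin(3x).
Apply y(0) = 2: C₁ = 2. Differentiate and apply y'(0) = 0: 3·C₂ = 0, so C₂ = 0.
Particular solution: y = 2cos(3x).


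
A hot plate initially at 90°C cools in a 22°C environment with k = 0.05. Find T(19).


Newton's law: dT/dt = -k(T - T_a) has solution T(t) = T_a + (T₀ - T_a)e^(-kt).
Plug in T_a = 22, T₀ = 90, k = 0.05, t = 19: T(19) = 22 + (68)e^(-0.95) ≈ 48.3°C.


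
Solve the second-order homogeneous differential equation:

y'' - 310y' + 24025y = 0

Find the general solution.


Characteristic equation: r² - 310r + 24025 = 0, i.e. (r - 155)² = 0.
Repeated root r = 155; include an x factor for the second linearly independent solution.
General solution: y = (C₁ + C₂x)e^(155x).


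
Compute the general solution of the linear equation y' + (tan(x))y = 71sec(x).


P(x) = tan(x) ⇒ μ = e^(∫tan(x)dx) = sec(x).
(sec(x) y)' = 71sec²(x) ⇒ sec(x) y = 71tan(x) + C.
Multiply by cos(x): y = 71sin(x) + C·cos(x).


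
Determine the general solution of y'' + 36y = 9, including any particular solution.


Homogeneous part: r² + 36 = 0 ⇒ r = ±6i, so y_h = C₁cos(6x) + C₂sin(6x).
Try constant y_p = A; plug in: 36A = 9 ⇒ A = 1/4.
General solution: y = C₁cos(6x) + C₂sin(6x) + 1/4.


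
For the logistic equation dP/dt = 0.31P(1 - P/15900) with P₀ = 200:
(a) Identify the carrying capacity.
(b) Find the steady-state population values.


Logistic ODE dP/dt = 0.31P(1 - P/15900) has equilibria where dP/dt = 0, i.e. P = 0 or P = 15900.
The coefficient (1 - P/K) = 0 when P = K, identifying K = 15900 as the carrying capacity.
(a) K = 15900; (b) equilibria P = 0 and P = 15900.


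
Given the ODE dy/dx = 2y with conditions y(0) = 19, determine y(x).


General solution of y' = 2y is y = Ce^(2x).
Apply y(0) = 19: C = 19.
Particular solution: y = 19e^(2x).


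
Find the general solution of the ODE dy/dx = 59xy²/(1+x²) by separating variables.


Separate: dy/y² = 59x/(1+x²) dx.
Integrate LHS: ∫ dy/y² = -1/y.
Integrate RHS via u = 1+x²: (59/2)ln(1+x²) + C.
Result: -1/y = (59/2)ln(1+x²) + C.


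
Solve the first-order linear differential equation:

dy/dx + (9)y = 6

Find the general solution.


P(x) = 9, Q(x) = 6; integrating factor μ = e^(9x).
(μ y)' = 6e^(9x) ⇒ μ y = (2/3)e^(9x) + C.
Divide by μ: y = 2/3 + Ce^(-9x).


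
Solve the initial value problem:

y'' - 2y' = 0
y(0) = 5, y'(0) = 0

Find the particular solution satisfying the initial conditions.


Characteristic roots of r² - 2r = 0 are 0, 2.
General solution y = c₁ + c₂ e^(2x).
Apply y(0) = 5: c₁ + c₂ = 5. Apply y'(0) = 0: 0 c₁ + 2 c₂ = 0.
Solve: c₁ = 5, c₂ = 0.
Particular solution: y = 5 + 0e^(2x).


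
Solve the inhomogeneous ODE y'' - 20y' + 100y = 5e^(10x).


Characteristic polynomial (r - 10)² = 0; repeated root r = 10.
y_h = (C₁ + C₂x)e^(10x). Forcing matches the repeated root (resonance), so try y_p = Ax² e^(10x).
Substitute and solve for A: 2A = 5, so A = 5/2.
General solution: y = (C₁ + C₂x + (5/2)x²)e^(10x).


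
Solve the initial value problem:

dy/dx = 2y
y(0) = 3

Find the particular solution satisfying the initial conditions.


General solution of y' = 2y is y = Ce^(2x).
Apply y(0) = 3: C = 3.
Particular solution: y = 3e^(2x).


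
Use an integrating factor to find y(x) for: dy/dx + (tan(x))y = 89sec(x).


P(x) = tan(x) ⇒ μ = e^(∫tan(x)dx) = sec(x).
(sec(x) y)' = 89sec²(x) ⇒ sec(x) y = 89tan(x) + C.
Multiply by cos(x): y = 89sin(x) + C·cos(x).


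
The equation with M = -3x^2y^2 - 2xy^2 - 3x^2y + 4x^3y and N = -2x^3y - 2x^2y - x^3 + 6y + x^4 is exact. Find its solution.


Check exactness: ∂M/∂y = -6x^2y - 4xy - 3x^2 + 4x^3 and ∂N/∂x = -6x^2y - 4xy - 3x^2 + 4x^3; equal, so the equation is exact.
Integrate M with respect to x (treating y as constant): ∫M dx = -x^3y^2 - x^2y^2 - x^3y + x^4y + h(y).
Differentiate w.r.t. y and set equal to N: the x-dependent terms already match, leaving h'(y) = 6y. Integrate: h(y) = 3y^2.
So F(x,y) = -x^3y^2 - x^2y^2 - x^3y + 3y^2 + x^4y.
General solution: -x^3y^2 - x^2y^2 - x^3y + 3y^2 + x^4y = C.


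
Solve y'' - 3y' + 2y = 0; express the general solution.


Characteristic equation: r² - 3r + 2 = 0.
Factor: (r - 2)(r - 1) = 0 ⇒ r = 2, 1 (distinct real).
General solution: y = C₁e^(2x) + C₂e^(x).


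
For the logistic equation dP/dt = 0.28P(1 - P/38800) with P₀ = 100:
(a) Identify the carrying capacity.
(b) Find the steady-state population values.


Logistic ODE dP/dt = 0.28P(1 - P/38800) has equilibria where dP/dt = 0, i.e. P = 0 or P = 38800.
The coefficient (1 - P/K) = 0 when P = K, identifying K = 38800 as the carrying capacity.
(a) K = 38800; (b) equilibria P = 0 and P = 38800.


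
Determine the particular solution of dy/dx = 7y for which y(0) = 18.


General solution of y' = 7y is y = Ce^(7x).
Apply y(0) = 18: C = 18.
Particular solution: y = 18e^(7x).


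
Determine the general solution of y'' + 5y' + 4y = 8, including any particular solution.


Characteristic roots of r² + 5r + 4 = 0 are -1, -4.
y_h = C₁e^(-x) + C₂e^(-4x).
Constant forcing; try y_p = A. Then 4A = 8 ⇒ A = 2.
General solution: y = C₁e^(-x) + C₂e^(-4x) + 2.


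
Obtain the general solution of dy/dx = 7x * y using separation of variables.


Separate variables: dy/y = 7x dx.
Integrate: ln|y| = (7/2)x^2 + C₀.
Exponentiate: y = Ce^((7/2)x^2).


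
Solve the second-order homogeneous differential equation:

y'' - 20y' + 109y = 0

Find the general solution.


Characteristic equation: r² - 20r + 109 = 0.
Discriminant is negative; roots r = 10 ± 3i (complex conjugate pair).
General solution uses e^(α x)(C₁ cos(β x) + C₂ sin(β x)): y = e^(10x)(C₁cos(3x) + C₂sin(3x)).


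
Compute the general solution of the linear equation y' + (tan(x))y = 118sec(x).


P(x) = tan(x) ⇒ μ = e^(∫tan(x)dx) = sec(x).
(sec(x) y)' = 118sec²(x) ⇒ sec(x) y = 118tan(x) + C.
Multiply by cos(x): y = 118sin(x) + C·cos(x).


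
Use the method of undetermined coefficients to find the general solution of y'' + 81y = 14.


Homogeneous part: r² + 81 = 0 ⇒ r = ±9i, so y_h = C₁cos(9x) + C₂sin(9x).
Try constant y_p = A; plug in: 81A = 14 ⇒ A = 14/81.
General solution: y = C₁cos(9x) + C₂sin(9x) + 14/81.


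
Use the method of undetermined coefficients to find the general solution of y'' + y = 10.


Homogeneous part: r² + 1 = 0 ⇒ r = ±1i, so y_h = C₁cos(x) + C₂sin(x).
Try constant y_p = A; plug in: 1A = 10 ⇒ A = 10.
General solution: y = C₁cos(x) + C₂sin(x) + 10.


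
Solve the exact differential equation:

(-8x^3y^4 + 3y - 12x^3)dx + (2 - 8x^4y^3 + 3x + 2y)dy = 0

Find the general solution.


Check exactness: ∂M/∂y = -32x^3y^3 + 3 and ∂N/∂x = -32x^3y^3 + 3; equal, so the equation is exact.
Integrate M with respect to x (treating y as constant): ∫M dx = -2x^4y^4 + 3xy - 3x^4 + h(y).
Differentiate w.r.t. y and set equal to N: the x-dependent terms already match, leaving h'(y) = 2 + 2y. Integrate: h(y) = 2y + y^2.
So F(x,y) = 2y - 2x^4y^4 + 3xy - 3x^4 + y^2.
General solution: 2y - 2x^4y^4 + 3xy - 3x^4 + y^2 = C.


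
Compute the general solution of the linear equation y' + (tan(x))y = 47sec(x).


P(x) = tan(x) ⇒ μ = e^(∫tan(x)dx) = sec(x).
(sec(x) y)' = 47sec²(x) ⇒ sec(x) y = 47tan(x) + C.
Multiply by cos(x): y = 47sin(x) + C·cos(x).


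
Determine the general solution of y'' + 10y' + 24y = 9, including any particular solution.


Characteristic roots of r² + 10r + 24 = 0 are -6, -4.
y_h = C₁e^(-6x) + C₂e^(-4x).
Constant forcing; try y_p = A. Then 24A = 9 ⇒ A = 3/8.
General solution: y = C₁e^(-6x) + C₂e^(-4x) + 3/8.


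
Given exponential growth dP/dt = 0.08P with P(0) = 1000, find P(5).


The ODE dP/dt = 0.08P has solution P(t) = P(0)e^(0.08t).
Substitute P(0) = 1000 and t = 5: P(5) = 1000 e^(0.40) ≈ 1492.


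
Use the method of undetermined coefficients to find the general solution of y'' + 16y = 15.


Homogeneous part: r² + 16 = 0 ⇒ r = ±4i, so y_h = C₁cos(4x) + C₂sin(4x).
Try constant y_p = A; plug in: 16A = 15 ⇒ A = 15/16.
General solution: y = C₁cos(4x) + C₂sin(4x) + 15/16.


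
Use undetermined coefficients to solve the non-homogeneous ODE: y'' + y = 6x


Homogeneous: r² + 1 = 0 ⇒ r = ±1i, y_h = C₁cos(x) + C₂sin(x).
Polynomial forcing; try y_p = Ax + B. Then y_p'' + 1 y_p = 1(Ax + B) = 6x, so B = 0 and A = 6.
General solution: y = C₁cos(x) + C₂sin(x) + 6x.


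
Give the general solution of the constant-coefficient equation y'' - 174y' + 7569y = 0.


Characteristic equation: r² - 174r + 7569 = 0, i.e. (r - 87)² = 0.
Repeated root r = 87; include an x factor for the second linearly independent solution.
General solution: y = (C₁ + C₂x)e^(87x).


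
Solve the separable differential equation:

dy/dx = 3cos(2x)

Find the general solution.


g(y) = 1, so integrate directly: y = ∫ 3cos(2x) dx = (3/2)sin(2x) + C.


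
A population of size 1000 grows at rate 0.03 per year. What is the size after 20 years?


The ODE dP/dt = 0.03P has solution P(t) = P(0)e^(0.03t).
Substitute P(0) = 1000 and t = 20: P(20) = 1000 e^(0.60) ≈ 1822.


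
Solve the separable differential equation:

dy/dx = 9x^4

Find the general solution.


Integrate both sides with respect to x: y = ∫ 9x^4 dx = (9/5)x^5 + C.


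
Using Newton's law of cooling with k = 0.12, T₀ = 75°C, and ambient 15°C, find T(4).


Newton's law: dT/dt = -k(T - T_a) has solution T(t) = T_a + (T₀ - T_a)e^(-kt).
Plug in T_a = 15, T₀ = 75, k = 0.12, t = 4: T(4) = 15 + (60)e^(-0.48) ≈ 52.1°C.


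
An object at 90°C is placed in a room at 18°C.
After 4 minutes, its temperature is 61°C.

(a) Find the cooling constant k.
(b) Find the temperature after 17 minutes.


Newton's law: T(t) = T_a + (T₀ - T_a)e^(-kt).
(a) Use T(4) = 61: (61 - 18)/(90 - 18) = e^(-k·4), so k = -ln(0.597)/4 ≈ 0.1289.
(b) Apply k to t = 17: T(17) = 18 + (72)e^(-2.191) ≈ 26.1°C.


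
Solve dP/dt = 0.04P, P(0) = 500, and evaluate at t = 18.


The ODE dP/dt = 0.04P has solution P(t) = P(0)e^(0.04t).
Substitute P(0) = 500 and t = 18: P(18) = 500 e^(0.72) ≈ 1027.


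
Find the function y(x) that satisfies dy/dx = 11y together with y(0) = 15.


General solution of y' = 11y is y = Ce^(11x).
Apply y(0) = 15: C = 15.
Particular solution: y = 15e^(11x).


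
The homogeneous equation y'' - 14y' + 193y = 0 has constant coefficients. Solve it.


Characteristic equation: r² - 14r + 193 = 0.
Discriminant is negative; roots r = 7 ± 12i (complex conjugate pair).
General solution uses e^(α x)(C₁ cos(β x) + C₂ sin(β x)): y = e^(7x)(C₁cos(12x) + C₂sin(12x)).


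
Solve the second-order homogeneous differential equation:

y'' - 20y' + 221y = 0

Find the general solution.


Characteristic equation: r² - 20r + 221 = 0.
Discriminant is negative; roots r = 10 ± 11i (complex conjugate pair).
General solution uses e^(α x)(C₁ cos(β x) + C₂ sin(β x)): y = e^(10x)(C₁cos(11x) + C₂sin(11x)).


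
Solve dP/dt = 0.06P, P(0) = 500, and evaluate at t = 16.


The ODE dP/dt = 0.06P has solution P(t) = P(0)e^(0.06t).
Substitute P(0) = 500 and t = 16: P(16) = 500 e^(0.96) ≈ 1306.


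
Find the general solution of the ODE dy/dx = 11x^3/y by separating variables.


Separate variables: y dy = 11x^3 dx.
Integrate both sides: y²/2 = (11/4)x^4 + C₀.
Multiply by 2: y² = (11/2)x^4 + C.


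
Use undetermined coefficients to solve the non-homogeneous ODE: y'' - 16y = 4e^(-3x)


Characteristic roots of r² - 16 = 0 are -4, 4.
y_h = C₁e^(-4x) + C₂e^(4x).
Forcing exponent -3 is not a characteristic root; try y_p = Ae^(-3x).
Substitute: A·(9 + (0)·-3 + (-16)) = A·-7 = 4, so A = -4/7.
General solution: y = C₁e^(-4x) + C₂e^(4x) - (4/7)e^(-3x).


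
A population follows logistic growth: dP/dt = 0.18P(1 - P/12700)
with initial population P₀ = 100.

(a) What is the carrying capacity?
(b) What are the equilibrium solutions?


Logistic ODE dP/dt = 0.18P(1 - P/12700) has equilibria where dP/dt = 0, i.e. P = 0 or P = 12700.
The coefficient (1 - P/K) = 0 when P = K, identifying K = 12700 as the carrying capacity.
(a) K = 12700; (b) equilibria P = 0 and P = 12700.


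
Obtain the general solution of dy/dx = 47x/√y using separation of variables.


Separate: √y dy = 47x dx.
Integrate: (2/3)y^(3/2) = (47/2)x² + C.


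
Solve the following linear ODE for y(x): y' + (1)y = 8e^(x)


P(x) = 1 ⇒ μ = e^(x).
(μ y)' = 8e^(2x) ⇒ μ y = (8/2)e^(2x) + C.
Divide by μ: y = 4e^(x) + Ce^(-x).


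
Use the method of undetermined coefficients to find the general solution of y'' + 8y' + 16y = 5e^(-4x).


Characteristic polynomial (r + 4)² = 0; repeated root r = -4.
y_h = (C₁ + C₂x)e^(-4x). Forcing matches the repeated root (resonance), so try y_p = Ax² e^(-4x).
Substitute and solve for A: 2A = 5, so A = 5/2.
General solution: y = (C₁ + C₂x + (5/2)x²)e^(-4x).


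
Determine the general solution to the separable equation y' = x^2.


Integrate both sides with respect to x: y = ∫ x^2 dx = (1/3)x^3 + C.


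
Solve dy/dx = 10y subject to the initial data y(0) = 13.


General solution of y' = 10y is y = Ce^(10x).
Apply y(0) = 13: C = 13.
Particular solution: y = 13e^(10x).


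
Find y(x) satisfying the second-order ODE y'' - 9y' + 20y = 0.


Characteristic equation: r² - 9r + 20 = 0.
Factor: (r - 4)(r - 5) = 0 ⇒ r = 4, 5 (distinct real).
General solution: y = C₁e^(4x) + C₂e^(5x).


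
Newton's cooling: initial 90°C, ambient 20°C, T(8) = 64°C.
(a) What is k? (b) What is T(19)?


Newton's law: T(t) = T_a + (T₀ - T_a)e^(-kt).
(a) Use T(8) = 64: (64 - 20)/(90 - 20) = e^(-k·8), so k = -ln(0.629)/8 ≈ 0.0580.
(b) Apply k to t = 19: T(19) = 20 + (70)e^(-1.103) ≈ 43.2°C.


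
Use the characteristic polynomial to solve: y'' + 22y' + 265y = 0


Characteristic equation: r² + 22r + 265 = 0.
Discriminant is negative; roots r = -11 ± 12i (complex conjugate pair).
General solution uses e^(α x)(C₁ cos(β x) + C₂ sin(β x)): y = e^(-11x)(C₁cos(12x) + C₂sin(12x)).


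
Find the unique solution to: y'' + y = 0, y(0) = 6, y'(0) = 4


Characteristic roots of r² + 1 = 0 are ±1i, so y = C₁cos(x) + C₂sin(x).
Apply y(0) = 6: C₁ = 6. Differentiate and apply y'(0) = 4: 1·C₂ = 4, so C₂ = 4.
Particular solution: y = 6cos(x) + 4sin(x).


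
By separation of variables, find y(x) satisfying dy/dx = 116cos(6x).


g(y) = 1, so integrate directly: y = ∫ 116cos(6x) dx = (58/3)sin(6x) + C.


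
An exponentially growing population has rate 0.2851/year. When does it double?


Exponential growth: P(t) = P₀ e^(0.2851t). Set P(t)/P₀ = 2: e^(0.2851t) = 2.
Solve: t = ln(2)/0.2851 ≈ 2.43 years.


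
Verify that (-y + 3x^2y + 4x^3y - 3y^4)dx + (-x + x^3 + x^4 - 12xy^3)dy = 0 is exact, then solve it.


Check exactness: ∂M/∂y = -1 + 3x^2 + 4x^3 - 12y^3 and ∂N/∂x = -1 + 3x^2 + 4x^3 - 12y^3; equal, so the equation is exact.
Integrate M with respect to x (treating y as constant): ∫M dx = -xy + x^3y + x^4y - 3xy^4 + h(y).
Differentiate w.r.t. y and set equal to N: all terms match, so h'(y) = 0 and h is a constant absorbed into C.
General solution: -xy + x^3y + x^4y - 3xy^4 = C.


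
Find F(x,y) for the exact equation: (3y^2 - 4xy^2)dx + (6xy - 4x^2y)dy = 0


Check exactness: ∂M/∂y = 6y - 8xy and ∂N/∂x = 6y - 8xy; equal, so the equation is exact.
Integrate M with respect to x (treating y as constant): ∫M dx = 3xy^2 - 2x^2y^2 + h(y).
Differentiate w.r.t. y and set equal to N: all terms match, so h'(y) = 0 and h is a constant absorbed into C.
General solution: 3xy^2 - 2x^2y^2 = C.


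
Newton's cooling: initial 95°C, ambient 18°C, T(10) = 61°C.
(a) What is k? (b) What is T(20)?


Newton's law: T(t) = T_a + (T₀ - T_a)e^(-kt).
(a) Use T(10) = 61: (61 - 18)/(95 - 18) = e^(-k·10), so k = -ln(0.558)/10 ≈ 0.0583.
(b) Apply k to t = 20: T(20) = 18 + (77)e^(-1.165) ≈ 42.0°C.


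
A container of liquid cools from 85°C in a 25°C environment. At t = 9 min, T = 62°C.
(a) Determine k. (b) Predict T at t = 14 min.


Newton's law: T(t) = T_a + (T₀ - T_a)e^(-kt).
(a) Use T(9) = 62: (62 - 25)/(85 - 25) = e^(-k·9), so k = -ln(0.617)/9 ≈ 0.0537.
(b) Apply k to t = 14: T(14) = 25 + (60)e^(-0.752) ≈ 53.3°C.


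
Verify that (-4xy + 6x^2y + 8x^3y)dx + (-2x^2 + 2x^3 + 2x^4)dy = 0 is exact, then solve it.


Check exactness: ∂M/∂y = -4x + 6x^2 + 8x^3 and ∂N/∂x = -4x + 6x^2 + 8x^3; equal, so the equation is exact.
Integrate M with respect to x (treating y as constant): ∫M dx = -2x^2y + 2x^3y + 2x^4y + h(y).
Differentiate w.r.t. y and set equal to N: all terms match, so h'(y) = 0 and h is a constant absorbed into C.
General solution: -2x^2y + 2x^3y + 2x^4y = C.


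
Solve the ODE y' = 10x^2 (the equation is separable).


Integrate both sides with respect to x: y = ∫ 10x^2 dx = (10/3)x^3 + C.


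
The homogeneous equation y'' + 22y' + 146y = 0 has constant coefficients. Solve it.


Characteristic equation: r² + 22r + 146 = 0.
Discriminant is negative; roots r = -11 ± 5i (complex conjugate pair).
General solution uses e^(α x)(C₁ cos(β x) + C₂ sin(β x)): y = e^(-11x)(C₁cos(5x) + C₂sin(5x)).


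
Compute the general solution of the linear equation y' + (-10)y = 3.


P(x) = -10 ⇒ μ = e^(-10x).
(μ y)' = 3e^(-10x) ⇒ μ y = -(3/10)e^(-10x) + C.
Divide by μ: y = -3/10 + Ce^(10x).


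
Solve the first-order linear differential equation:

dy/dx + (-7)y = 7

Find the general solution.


P(x) = -7 ⇒ μ = e^(-7x).
(μ y)' = 7e^(-7x) ⇒ μ y = -e^(-7x) + C.
Divide by μ: y = -1 + Ce^(7x).


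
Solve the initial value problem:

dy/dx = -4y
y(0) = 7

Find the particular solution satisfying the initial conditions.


General solution of y' = -4y is y = Ce^(-4x).
Apply y(0) = 7: C = 7.
Particular solution: y = 7e^(-4x).


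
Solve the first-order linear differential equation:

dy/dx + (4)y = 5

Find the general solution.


P(x) = 4, Q(x) = 5; integrating factor μ = e^(4x).
(μ y)' = 5e^(4x) ⇒ μ y = (5/4)e^(4x) + C.
Divide by μ: y = 5/4 + Ce^(-4x).


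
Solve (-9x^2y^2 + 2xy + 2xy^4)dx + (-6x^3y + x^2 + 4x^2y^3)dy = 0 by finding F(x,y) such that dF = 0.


Check exactness: ∂M/∂y = -18x^2y + 2x + 8xy^3 and ∂N/∂x = -18x^2y + 2x + 8xy^3; equal, so the equation is exact.
Integrate M with respect to x (treating y as constant): ∫M dx = -3x^3y^2 + x^2y + x^2y^4 + h(y).
Differentiate w.r.t. y and set equal to N: all terms match, so h'(y) = 0 and h is a constant absorbed into C.
General solution: -3x^3y^2 + x^2y + x^2y^4 = C.


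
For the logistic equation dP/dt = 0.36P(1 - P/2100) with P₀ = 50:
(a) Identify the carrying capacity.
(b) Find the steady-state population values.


Logistic ODE dP/dt = 0.36P(1 - P/2100) has equilibria where dP/dt = 0, i.e. P = 0 or P = 2100.
The coefficient (1 - P/K) = 0 when P = K, identifying K = 2100 as the carrying capacity.
(a) K = 2100; (b) equilibria P = 0 and P = 2100.


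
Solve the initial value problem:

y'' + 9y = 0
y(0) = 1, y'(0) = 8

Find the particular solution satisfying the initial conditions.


Characteristic roots of r² + 9 = 0 are ±3i, so y = C₁cos(3x) + C₂sin(3x).
Apply y(0) = 1: C₁ = 1. Differentiate and apply y'(0) = 8: 3·C₂ = 8, so C₂ = 8/3.
Particular solution: y = cos(3x) + (8/3)sin(3x).


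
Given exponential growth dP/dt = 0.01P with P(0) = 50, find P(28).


The ODE dP/dt = 0.01P has solution P(t) = P(0)e^(0.01t).
Substitute P(0) = 50 and t = 28: P(28) = 50 e^(0.28) ≈ 66.


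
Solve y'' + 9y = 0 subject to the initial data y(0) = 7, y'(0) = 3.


Characteristic roots of r² + 9 = 0 are ±3i, so y = C₁cos(3x) + C₂sin(3x).
Apply y(0) = 7: C₁ = 7. Differentiate and apply y'(0) = 3: 3·C₂ = 3, so C₂ = 1.
Particular solution: y = 7cos(3x) + sin(3x).


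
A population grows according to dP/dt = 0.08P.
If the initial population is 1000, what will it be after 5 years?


The ODE dP/dt = 0.08P has solution P(t) = P(0)e^(0.08t).
Substitute P(0) = 1000 and t = 5: P(5) = 1000 e^(0.40) ≈ 1492.


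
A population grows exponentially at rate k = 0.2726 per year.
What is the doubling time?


Exponential growth: P(t) = P₀ e^(0.2726t). Set P(t)/P₀ = 2: e^(0.2726t) = 2.
Solve: t = ln(2)/0.2726 ≈ 2.54 years.


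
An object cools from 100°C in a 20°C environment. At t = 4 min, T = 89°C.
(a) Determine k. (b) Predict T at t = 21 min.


Newton's law: T(t) = T_a + (T₀ - T_a)e^(-kt).
(a) Use T(4) = 89: (89 - 20)/(100 - 20) = e^(-k·4), so k = -ln(0.863)/4 ≈ 0.0370.
(b) Apply k to t = 21: T(21) = 20 + (80)e^(-0.777) ≈ 56.8°C.


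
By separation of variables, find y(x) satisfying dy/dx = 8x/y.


Separate variables: y dy = 8x dx.
Integrate both sides: y²/2 = 4x^2 + C₀.
Multiply by 2: y² = 8x^2 + C.


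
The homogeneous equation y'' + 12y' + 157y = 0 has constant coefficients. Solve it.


Characteristic equation: r² + 12r + 157 = 0.
Discriminant is negative; roots r = -6 ± 11i (complex conjugate pair).
General solution uses e^(α x)(C₁ cos(β x) + C₂ sin(β x)): y = e^(-6x)(C₁cos(11x) + C₂sin(11x)).


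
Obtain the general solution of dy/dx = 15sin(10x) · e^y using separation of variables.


Separate: e^(-y) dy = 15sin(10x) dx.
Integrate: -e^(-y) = -(3/2)cos(10x) + C₀.
Rearrange: e^(-y) = (3/2)cos(10x) + C.


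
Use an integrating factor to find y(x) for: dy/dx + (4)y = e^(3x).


P(x) = 4 ⇒ μ = e^(4x).
(μ y)' = e^(7x) ⇒ μ y = e^(7x)/7 + C.
Divide by μ: y = (1/7)e^(3x) + Ce^(-4x).


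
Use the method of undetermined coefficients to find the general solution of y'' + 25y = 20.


Homogeneous part: r² + 25 = 0 ⇒ r = ±5i, so y_h = C₁cos(5x) + C₂sin(5x).
Try constant y_p = A; plug in: 25A = 20 ⇒ A = 4/5.
General solution: y = C₁cos(5x) + C₂sin(5x) + 4/5.


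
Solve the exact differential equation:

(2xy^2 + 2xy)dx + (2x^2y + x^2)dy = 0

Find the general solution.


Check exactness: ∂M/∂y = 4xy + 2x and ∂N/∂x = 4xy + 2x; equal, so the equation is exact.
Integrate M with respect to x (treating y as constant): ∫M dx = x^2y^2 + x^2y + h(y).
Differentiate w.r.t. y and set equal to N: all terms match, so h'(y) = 0 and h is a constant absorbed into C.
General solution: x^2y^2 + x^2y = C.


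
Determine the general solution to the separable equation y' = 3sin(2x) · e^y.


Separate: e^(-y) dy = 3sin(2x) dx.
Integrate: -e^(-y) = -(3/2)cos(2x) + C₀.
Rearrange: e^(-y) = (3/2)cos(2x) + C.


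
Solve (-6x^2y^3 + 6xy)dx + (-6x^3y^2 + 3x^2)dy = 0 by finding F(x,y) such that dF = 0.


Check exactness: ∂M/∂y = -18x^2y^2 + 6x and ∂N/∂x = -18x^2y^2 + 6x; equal, so the equation is exact.
Integrate M with respect to x (treating y as constant): ∫M dx = -2x^3y^3 + 3x^2y + h(y).
Differentiate w.r.t. y and set equal to N: all terms match, so h'(y) = 0 and h is a constant absorbed into C.
General solution: -2x^3y^3 + 3x^2y = C.


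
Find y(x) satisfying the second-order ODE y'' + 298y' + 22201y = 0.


Characteristic equation: r² + 298r + 22201 = 0, i.e. (r + 149)² = 0.
Repeated root r = -149; include an x factor for the second linearly independent solution.
General solution: y = (C₁ + C₂x)e^(-149x).


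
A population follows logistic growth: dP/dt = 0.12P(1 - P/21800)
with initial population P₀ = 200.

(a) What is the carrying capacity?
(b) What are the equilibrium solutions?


Logistic ODE dP/dt = 0.12P(1 - P/21800) has equilibria where dP/dt = 0, i.e. P = 0 or P = 21800.
The coefficient (1 - P/K) = 0 when P = K, identifying K = 21800 as the carrying capacity.
(a) K = 21800; (b) equilibria P = 0 and P = 21800.


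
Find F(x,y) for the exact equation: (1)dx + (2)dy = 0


Check exactness: ∂M/∂y = 0 and ∂N/∂x = 0; equal, so the equation is exact.
Integrate M with respect to x (treating y as constant): ∫M dx = x + h(y).
Differentiate w.r.t. y and set equal to N: the x-dependent terms already match, leaving h'(y) = 2. Integrate: h(y) = 2y.
So F(x,y) = x + 2y.
General solution: x + 2y = C.


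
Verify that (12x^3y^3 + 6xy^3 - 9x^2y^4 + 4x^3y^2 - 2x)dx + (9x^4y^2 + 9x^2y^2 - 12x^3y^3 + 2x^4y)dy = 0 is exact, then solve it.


Check exactness: ∂M/∂y = 36x^3y^2 + 18xy^2 - 36x^2y^3 + 8x^3y and ∂N/∂x = 36x^3y^2 + 18xy^2 - 36x^2y^3 + 8x^3y; equal, so the equation is exact.
Integrate M with respect to x (treating y as constant): ∫M dx = 3x^4y^3 + 3x^2y^3 - 3x^3y^4 + x^4y^2 - x^2 + h(y).
Differentiate w.r.t. y and set equal to N: all terms match, so h'(y) = 0 and h is a constant absorbed into C.
General solution: 3x^4y^3 + 3x^2y^3 - 3x^3y^4 + x^4y^2 - x^2 = C.


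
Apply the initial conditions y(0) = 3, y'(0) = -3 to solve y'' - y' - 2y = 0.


Characteristic roots of r² - r - 2 = 0 are -1, 2.
General solution y = c₁ e^(-x) + c₂ e^(2x).
Apply y(0) = 3: c₁ + c₂ = 3. Apply y'(0) = -3: -1 c₁ + 2 c₂ = -3.
Solve: c₁ = 3, c₂ = 0.
Particular solution: y = 3e^(-x) + 0e^(2x).


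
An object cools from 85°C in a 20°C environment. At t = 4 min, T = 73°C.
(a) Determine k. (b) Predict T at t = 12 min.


Newton's law: T(t) = T_a + (T₀ - T_a)e^(-kt).
(a) Use T(4) = 73: (73 - 20)/(85 - 20) = e^(-k·4), so k = -ln(0.815)/4 ≈ 0.0510.
(b) Apply k to t = 12: T(12) = 20 + (65)e^(-0.612) ≈ 55.2°C.


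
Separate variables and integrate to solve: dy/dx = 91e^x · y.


Separate variables: dy/y = 91e^x dx.
Integrate: ln|y| = 91e^x + C₀.
Exponentiate: y = Ce^(91e^x).


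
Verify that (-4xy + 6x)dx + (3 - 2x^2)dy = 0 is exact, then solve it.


Check exactness: ∂M/∂y = -4x and ∂N/∂x = -4x; equal, so the equation is exact.
Integrate M with respect to x (treating y as constant): ∫M dx = -2x^2y + 3x^2 + h(y).
Differentiate w.r.t. y and set equal to N: the x-dependent terms already match, leaving h'(y) = 3. Integrate: h(y) = 3y.
So F(x,y) = 3y - 2x^2y + 3x^2.
General solution: 3y - 2x^2y + 3x^2 = C.


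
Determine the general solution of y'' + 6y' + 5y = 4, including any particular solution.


Characteristic roots of r² + 6r + 5 = 0 are -1, -5.
y_h = C₁e^(-x) + C₂e^(-5x).
Constant forcing; try y_p = A. Then 5A = 4 ⇒ A = 4/5.
General solution: y = C₁e^(-x) + C₂e^(-5x) + 4/5.


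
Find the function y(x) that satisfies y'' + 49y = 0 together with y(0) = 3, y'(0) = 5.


Characteristic roots of r² + 49 = 0 are ±7i, so y = C₁cos(7x) + C₂sin(7x).
Apply y(0) = 3: C₁ = 3. Differentiate and apply y'(0) = 5: 7·C₂ = 5, so C₂ = 5/7.
Particular solution: y = 3cos(7x) + (5/7)sin(7x).


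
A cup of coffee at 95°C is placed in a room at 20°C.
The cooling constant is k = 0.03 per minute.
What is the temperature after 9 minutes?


Newton's law: dT/dt = -k(T - T_a) has solution T(t) = T_a + (T₀ - T_a)e^(-kt).
Plug in T_a = 20, T₀ = 95, k = 0.03, t = 9: T(9) = 20 + (75)e^(-0.27) ≈ 77.3°C.


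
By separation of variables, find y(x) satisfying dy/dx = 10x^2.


Integrate both sides with respect to x: y = ∫ 10x^2 dx = (10/3)x^3 + C.


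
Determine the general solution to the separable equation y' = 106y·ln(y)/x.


Separate: dy/[y ln(y)] = 106 dx/x.
Substitute u = ln(y): du/u = 106 dx/x.
Integrate: ln|ln(y)| = 106ln|x| + C₀, hence ln(y) = C·x^106.
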